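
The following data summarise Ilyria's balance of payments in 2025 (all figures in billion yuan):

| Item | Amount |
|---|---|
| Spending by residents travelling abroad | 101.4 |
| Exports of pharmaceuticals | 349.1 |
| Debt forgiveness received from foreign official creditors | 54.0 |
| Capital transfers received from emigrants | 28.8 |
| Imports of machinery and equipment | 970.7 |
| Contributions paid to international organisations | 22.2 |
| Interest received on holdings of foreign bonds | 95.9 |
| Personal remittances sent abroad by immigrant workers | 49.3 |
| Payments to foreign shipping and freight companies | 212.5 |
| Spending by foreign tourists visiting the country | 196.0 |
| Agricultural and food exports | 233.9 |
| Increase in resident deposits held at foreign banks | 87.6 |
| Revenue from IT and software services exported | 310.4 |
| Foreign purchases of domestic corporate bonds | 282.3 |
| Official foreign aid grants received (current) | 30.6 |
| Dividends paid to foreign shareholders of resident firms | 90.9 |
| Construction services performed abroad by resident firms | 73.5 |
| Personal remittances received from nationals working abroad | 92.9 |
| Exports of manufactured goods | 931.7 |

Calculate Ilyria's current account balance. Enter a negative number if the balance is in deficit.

Goods: 931.7 + 349.1 - 970.7 + 233.9 = 544.0
Services: -101.4 - 212.5 + 73.5 + 310.4 + 196.0 = 266.0
Primary income: 95.9 - 90.9 = 5.0
Secondary income: 92.9 - 22.2 - 49.3 + 30.6 = 52.0
Current account = 544.0 + 266.0 + 5.0 + 52.0 = 867.0
(Excluded from the current account — capital account: debt forgiveness received from foreign official creditors 54.0, capital transfers received from emigrants 28.8; financial account: increase in resident deposits held at foreign banks 87.6, foreign purchases of domestic corporate bonds 282.3.)

867.0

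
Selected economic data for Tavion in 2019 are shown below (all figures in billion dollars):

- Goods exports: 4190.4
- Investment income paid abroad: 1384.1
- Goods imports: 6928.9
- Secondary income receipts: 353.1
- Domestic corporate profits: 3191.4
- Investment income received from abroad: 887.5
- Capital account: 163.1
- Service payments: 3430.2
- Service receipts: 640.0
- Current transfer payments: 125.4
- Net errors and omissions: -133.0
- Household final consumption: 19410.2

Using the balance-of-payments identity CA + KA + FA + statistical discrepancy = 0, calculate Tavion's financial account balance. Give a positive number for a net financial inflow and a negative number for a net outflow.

Goods balance = 4190.4 - 6928.9 = -2738.5
Services balance = 640.0 - 3430.2 = -2790.2
Trade balance (goods + services) = -2738.5 + (-2790.2) = -5528.7
Net primary income = 887.5 - 1384.1 = -496.6
Net secondary income = 353.1 - 125.4 = 227.7
Current account = -5528.7 + (-496.6) + 227.7 = -5797.6
Financial account = -(-5797.6 + 163.1 + (-133.0)) = 5767.5

5767.5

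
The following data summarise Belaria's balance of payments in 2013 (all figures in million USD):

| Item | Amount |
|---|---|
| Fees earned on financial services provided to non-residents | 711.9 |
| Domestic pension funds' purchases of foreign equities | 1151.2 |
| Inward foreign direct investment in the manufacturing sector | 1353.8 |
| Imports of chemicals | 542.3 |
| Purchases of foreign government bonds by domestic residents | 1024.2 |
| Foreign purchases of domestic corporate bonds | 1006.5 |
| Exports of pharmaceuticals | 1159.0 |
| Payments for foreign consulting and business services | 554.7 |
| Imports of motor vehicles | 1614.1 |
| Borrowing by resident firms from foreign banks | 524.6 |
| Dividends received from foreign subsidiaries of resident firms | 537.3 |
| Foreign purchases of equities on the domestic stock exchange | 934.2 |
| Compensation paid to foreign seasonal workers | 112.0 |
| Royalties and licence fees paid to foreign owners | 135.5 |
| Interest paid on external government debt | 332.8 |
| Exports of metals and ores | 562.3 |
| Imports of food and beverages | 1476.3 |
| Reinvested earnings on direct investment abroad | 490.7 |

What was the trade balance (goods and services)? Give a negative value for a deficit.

Goods: -1614.1 - 1476.3 + 1159.0 - 542.3 + 562.3 = -1911.4
Services: -135.5 - 554.7 + 711.9 = 21.7
Trade balance = -1911.4 + 21.7 = -1889.7
(Excluded from the trade balance — financial account: domestic pension funds' purchases of foreign equities 1151.2, inward foreign direct investment in the manufacturing sector 1353.8, purchases of foreign government bonds by domestic residents 1024.2, foreign purchases of domestic corporate bonds 1006.5, borrowing by resident firms from foreign banks 524.6, foreign purchases of equities on the domestic stock exchange 934.2; primary income: dividends received from foreign subsidiaries of resident firms 537.3, compensation paid to foreign seasonal workers 112.0, interest paid on external government debt 332.8, reinvested earnings on direct investment abroad 490.7.)

-1889.7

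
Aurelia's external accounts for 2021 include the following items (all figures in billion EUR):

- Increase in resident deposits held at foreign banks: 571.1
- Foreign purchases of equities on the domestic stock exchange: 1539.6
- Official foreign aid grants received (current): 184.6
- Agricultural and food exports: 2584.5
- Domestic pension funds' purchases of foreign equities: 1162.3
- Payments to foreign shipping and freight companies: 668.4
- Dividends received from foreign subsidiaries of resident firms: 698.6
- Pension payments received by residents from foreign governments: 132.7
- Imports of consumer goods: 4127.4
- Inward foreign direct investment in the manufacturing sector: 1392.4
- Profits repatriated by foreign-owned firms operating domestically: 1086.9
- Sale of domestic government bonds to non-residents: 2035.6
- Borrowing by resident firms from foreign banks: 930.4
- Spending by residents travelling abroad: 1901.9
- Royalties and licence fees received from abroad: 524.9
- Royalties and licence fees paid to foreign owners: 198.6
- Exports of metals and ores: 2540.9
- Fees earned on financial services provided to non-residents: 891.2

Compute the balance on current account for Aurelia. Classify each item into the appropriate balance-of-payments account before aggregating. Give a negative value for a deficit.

-425.8

Goods: -4127.4 + 2584.5 + 2540.9 = 998.0
Services: -1901.9 + 891.2 + 524.9 - 668.4 - 198.6 = -1352.8
Primary income: 698.6 - 1086.9 = -388.3
Secondary income: 184.6 + 132.7 = 317.3
Current account = 998.0 + (-1352.8) + (-388.3) + 317.3 = -425.8
(Excluded from the current account — financial account: increase in resident deposits held at foreign banks 571.1, foreign purchases of equities on the domestic stock exchange 1539.6, domestic pension funds' purchases of foreign equities 1162.3, inward foreign direct investment in the manufacturing sector 1392.4, sale of domestic government bonds to non-residents 2035.6, borrowing by resident firms from foreign banks 930.4.)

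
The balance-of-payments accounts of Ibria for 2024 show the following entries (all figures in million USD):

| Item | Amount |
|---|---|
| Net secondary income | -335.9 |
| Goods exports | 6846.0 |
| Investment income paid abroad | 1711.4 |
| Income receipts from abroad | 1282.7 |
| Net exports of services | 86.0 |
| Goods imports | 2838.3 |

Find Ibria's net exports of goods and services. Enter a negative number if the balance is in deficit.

4093.7

Goods balance = 6846.0 - 2838.3 = 4007.7
Services balance = 86.0
Trade balance (goods + services) = 4007.7 + 86.0 = 4093.7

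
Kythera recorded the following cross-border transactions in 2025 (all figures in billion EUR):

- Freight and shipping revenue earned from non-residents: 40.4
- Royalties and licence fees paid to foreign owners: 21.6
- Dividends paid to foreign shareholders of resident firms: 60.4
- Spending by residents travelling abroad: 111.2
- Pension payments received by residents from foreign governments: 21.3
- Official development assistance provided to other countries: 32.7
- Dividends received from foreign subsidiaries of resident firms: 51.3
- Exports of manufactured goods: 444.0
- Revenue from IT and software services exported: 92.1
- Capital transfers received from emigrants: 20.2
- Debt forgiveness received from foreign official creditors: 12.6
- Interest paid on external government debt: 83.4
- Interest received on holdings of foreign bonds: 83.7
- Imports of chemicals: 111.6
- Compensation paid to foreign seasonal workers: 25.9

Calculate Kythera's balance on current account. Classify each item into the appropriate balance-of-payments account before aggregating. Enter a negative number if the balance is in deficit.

Goods: -111.6 + 444.0 = 332.4
Services: -111.2 + 92.1 + 40.4 - 21.6 = -0.3
Primary income: 83.7 - 25.9 - 60.4 - 83.4 + 51.3 = -34.7
Secondary income: -32.7 + 21.3 = -11.4
Current account = 332.4 + (-0.3) + (-34.7) + (-11.4) = 286.0
(Excluded from the current account — capital account: capital transfers received from emigrants 20.2, debt forgiveness received from foreign official creditors 12.6.)

286.0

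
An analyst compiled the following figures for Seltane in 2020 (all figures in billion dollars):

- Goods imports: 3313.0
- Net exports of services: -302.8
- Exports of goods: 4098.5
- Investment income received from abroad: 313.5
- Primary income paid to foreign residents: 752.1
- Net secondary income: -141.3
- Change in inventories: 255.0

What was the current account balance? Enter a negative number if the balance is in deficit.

Goods balance = 4098.5 - 3313.0 = 785.5
Services balance = -302.8
Trade balance (goods + services) = 785.5 + (-302.8) = 482.7
Net primary income = 313.5 - 752.1 = -438.6
Net secondary income = -141.3
Current account = 482.7 + (-438.6) + (-141.3) = -97.2

-97.2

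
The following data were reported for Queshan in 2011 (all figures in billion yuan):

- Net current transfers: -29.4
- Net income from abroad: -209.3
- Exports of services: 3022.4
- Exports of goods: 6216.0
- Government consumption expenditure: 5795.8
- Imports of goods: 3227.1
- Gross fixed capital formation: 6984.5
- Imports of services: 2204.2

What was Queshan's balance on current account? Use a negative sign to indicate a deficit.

Goods balance = 6216.0 - 3227.1 = 2988.9
Services balance = 3022.4 - 2204.2 = 818.2
Trade balance (goods + services) = 2988.9 + 818.2 = 3807.1
Net primary income = -209.3
Net secondary income = -29.4
Current account = 3807.1 + (-209.3) + (-29.4) = 3568.4

3568.4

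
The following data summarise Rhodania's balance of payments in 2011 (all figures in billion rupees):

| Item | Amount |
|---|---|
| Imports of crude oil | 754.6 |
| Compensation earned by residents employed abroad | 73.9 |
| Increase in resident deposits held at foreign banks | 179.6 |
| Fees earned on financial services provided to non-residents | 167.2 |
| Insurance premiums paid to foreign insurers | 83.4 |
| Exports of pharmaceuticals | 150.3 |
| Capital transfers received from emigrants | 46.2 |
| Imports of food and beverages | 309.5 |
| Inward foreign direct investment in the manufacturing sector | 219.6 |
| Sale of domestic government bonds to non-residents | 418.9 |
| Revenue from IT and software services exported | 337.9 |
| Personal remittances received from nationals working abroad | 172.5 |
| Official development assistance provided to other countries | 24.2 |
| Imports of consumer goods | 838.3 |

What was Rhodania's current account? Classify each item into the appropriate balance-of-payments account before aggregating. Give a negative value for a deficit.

-1108.2

Goods: 150.3 - 309.5 - 754.6 - 838.3 = -1752.1
Services: 337.9 - 83.4 + 167.2 = 421.7
Primary income: 73.9
Secondary income: 172.5 - 24.2 = 148.3
Current account = (-1752.1) + 421.7 + 73.9 + 148.3 = -1108.2
(Excluded from the current account — financial account: increase in resident deposits held at foreign banks 179.6, inward foreign direct investment in the manufacturing sector 219.6, sale of domestic government bonds to non-residents 418.9; capital account: capital transfers received from emigrants 46.2.)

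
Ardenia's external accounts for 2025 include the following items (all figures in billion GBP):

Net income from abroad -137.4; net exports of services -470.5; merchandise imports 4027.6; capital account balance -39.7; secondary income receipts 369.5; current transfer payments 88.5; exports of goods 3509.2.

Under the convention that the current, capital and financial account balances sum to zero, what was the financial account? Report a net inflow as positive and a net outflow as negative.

Goods balance = 3509.2 - 4027.6 = -518.4
Services balance = -470.5
Trade balance (goods + services) = -518.4 + (-470.5) = -988.9
Net primary income = -137.4
Net secondary income = 369.5 - 88.5 = 281.0
Current account = -988.9 + (-137.4) + 281.0 = -845.3
Financial account = -(-845.3 + (-39.7)) = 885.0

885.0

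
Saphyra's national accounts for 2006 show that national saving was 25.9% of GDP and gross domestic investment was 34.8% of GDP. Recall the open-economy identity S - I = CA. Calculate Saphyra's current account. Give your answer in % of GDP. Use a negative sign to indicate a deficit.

CA = S - I = 25.9 - 34.8 = -8.9

-8.9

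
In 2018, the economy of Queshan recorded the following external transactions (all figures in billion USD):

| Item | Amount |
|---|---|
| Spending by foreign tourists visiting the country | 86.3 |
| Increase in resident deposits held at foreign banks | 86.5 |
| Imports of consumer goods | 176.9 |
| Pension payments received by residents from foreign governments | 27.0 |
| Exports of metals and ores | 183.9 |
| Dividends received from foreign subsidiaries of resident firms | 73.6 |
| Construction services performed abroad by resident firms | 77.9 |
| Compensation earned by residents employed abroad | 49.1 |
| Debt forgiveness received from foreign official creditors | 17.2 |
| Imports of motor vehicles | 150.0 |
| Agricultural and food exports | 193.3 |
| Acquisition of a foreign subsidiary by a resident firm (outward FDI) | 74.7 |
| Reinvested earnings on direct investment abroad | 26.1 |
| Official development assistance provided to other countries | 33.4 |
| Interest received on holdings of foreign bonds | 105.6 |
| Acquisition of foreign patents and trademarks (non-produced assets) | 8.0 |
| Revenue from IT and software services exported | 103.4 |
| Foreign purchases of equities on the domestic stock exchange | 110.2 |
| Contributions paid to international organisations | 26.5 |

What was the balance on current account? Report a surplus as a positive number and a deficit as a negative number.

539.4

Goods: -150.0 - 176.9 + 193.3 + 183.9 = 50.3
Services: 77.9 + 86.3 + 103.4 = 267.6
Primary income: 73.6 + 49.1 + 26.1 + 105.6 = 254.4
Secondary income: 27.0 - 26.5 - 33.4 = -32.9
Current account = 50.3 + 267.6 + 254.4 + (-32.9) = 539.4
(Excluded from the current account — financial account: increase in resident deposits held at foreign banks 86.5, acquisition of a foreign subsidiary by a resident firm (outward FDI) 74.7, foreign purchases of equities on the domestic stock exchange 110.2; capital account: debt forgiveness received from foreign official creditors 17.2, acquisition of foreign patents and trademarks (non-produced assets) 8.0.)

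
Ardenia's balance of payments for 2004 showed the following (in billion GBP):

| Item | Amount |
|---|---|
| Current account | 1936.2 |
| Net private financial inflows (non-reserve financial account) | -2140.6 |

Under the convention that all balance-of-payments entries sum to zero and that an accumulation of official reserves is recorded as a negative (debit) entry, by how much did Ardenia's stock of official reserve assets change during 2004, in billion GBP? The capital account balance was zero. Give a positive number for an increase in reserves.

-204.4

Official reserve transactions balance = -(1936.2 + (-2140.6)) = 204.4
An accumulation of reserves is recorded as a debit (negative entry), so the change in the stock of reserves is the negative of that balance.
Change in official reserves = -(204.4) = -204.4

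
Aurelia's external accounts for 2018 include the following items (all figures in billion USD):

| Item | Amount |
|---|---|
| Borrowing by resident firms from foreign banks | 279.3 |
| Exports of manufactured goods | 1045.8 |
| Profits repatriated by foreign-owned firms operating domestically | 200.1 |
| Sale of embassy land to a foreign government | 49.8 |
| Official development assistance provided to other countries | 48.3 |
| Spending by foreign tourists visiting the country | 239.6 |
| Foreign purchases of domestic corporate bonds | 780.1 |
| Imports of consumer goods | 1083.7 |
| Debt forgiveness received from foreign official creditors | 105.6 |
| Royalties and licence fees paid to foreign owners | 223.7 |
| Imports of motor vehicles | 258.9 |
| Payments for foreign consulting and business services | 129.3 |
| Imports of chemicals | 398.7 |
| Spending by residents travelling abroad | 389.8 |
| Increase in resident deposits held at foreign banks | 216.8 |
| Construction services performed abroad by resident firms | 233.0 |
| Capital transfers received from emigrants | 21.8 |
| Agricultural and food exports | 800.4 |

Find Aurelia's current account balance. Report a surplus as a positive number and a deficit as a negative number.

-413.7

Goods: -1083.7 + 800.4 - 398.7 + 1045.8 - 258.9 = 104.9
Services: -389.8 - 223.7 + 239.6 + 233.0 - 129.3 = -270.2
Primary income: -200.1
Secondary income: -48.3
Current account = 104.9 + (-270.2) + (-200.1) + (-48.3) = -413.7
(Excluded from the current account — financial account: borrowing by resident firms from foreign banks 279.3, foreign purchases of domestic corporate bonds 780.1, increase in resident deposits held at foreign banks 216.8; capital account: sale of embassy land to a foreign government 49.8, debt forgiveness received from foreign official creditors 105.6, capital transfers received from emigrants 21.8.)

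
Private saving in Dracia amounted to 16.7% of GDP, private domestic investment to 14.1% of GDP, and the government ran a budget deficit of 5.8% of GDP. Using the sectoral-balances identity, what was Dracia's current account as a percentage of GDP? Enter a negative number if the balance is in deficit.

-3.2

By the sectoral-balances identity, CA = (S_private - I) + (T - G).
Private balance = 16.7 - 14.1 = 2.6
Government balance (T - G) = -5.8
CA = 2.6 + (-5.8) = -3.2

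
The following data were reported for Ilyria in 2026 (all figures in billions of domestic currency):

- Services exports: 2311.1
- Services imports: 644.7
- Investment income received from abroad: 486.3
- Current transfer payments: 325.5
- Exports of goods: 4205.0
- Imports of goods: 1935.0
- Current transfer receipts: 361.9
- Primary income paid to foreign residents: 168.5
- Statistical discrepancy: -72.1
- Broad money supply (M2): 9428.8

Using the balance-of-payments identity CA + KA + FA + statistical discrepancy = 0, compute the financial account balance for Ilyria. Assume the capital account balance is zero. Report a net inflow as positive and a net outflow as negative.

Goods balance = 4205.0 - 1935.0 = 2270.0
Services balance = 2311.1 - 644.7 = 1666.4
Trade balance (goods + services) = 2270.0 + 1666.4 = 3936.4
Net primary income = 486.3 - 168.5 = 317.8
Net secondary income = 361.9 - 325.5 = 36.4
Current account = 3936.4 + 317.8 + 36.4 = 4290.6
Financial account = -(4290.6 + (-72.1)) = -4218.5

-4218.5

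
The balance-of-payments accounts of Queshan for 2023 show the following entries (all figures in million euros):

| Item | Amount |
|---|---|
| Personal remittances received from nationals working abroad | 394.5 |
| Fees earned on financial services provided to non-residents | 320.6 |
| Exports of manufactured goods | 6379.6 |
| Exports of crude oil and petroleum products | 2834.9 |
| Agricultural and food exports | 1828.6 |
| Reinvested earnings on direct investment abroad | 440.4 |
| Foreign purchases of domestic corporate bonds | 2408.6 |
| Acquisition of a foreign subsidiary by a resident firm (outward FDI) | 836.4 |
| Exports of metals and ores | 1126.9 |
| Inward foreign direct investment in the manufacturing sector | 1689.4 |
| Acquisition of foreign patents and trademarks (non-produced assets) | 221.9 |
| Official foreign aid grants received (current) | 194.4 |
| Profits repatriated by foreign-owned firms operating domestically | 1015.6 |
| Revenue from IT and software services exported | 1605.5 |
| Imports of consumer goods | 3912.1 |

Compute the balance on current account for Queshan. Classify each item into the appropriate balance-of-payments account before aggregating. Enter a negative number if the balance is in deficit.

Goods: 2834.9 + 1828.6 + 1126.9 + 6379.6 - 3912.1 = 8257.9
Services: 320.6 + 1605.5 = 1926.1
Primary income: -1015.6 + 440.4 = -575.2
Secondary income: 194.4 + 394.5 = 588.9
Current account = 8257.9 + 1926.1 + (-575.2) + 588.9 = 10197.7
(Excluded from the current account — financial account: foreign purchases of domestic corporate bonds 2408.6, acquisition of a foreign subsidiary by a resident firm (outward FDI) 836.4, inward foreign direct investment in the manufacturing sector 1689.4; capital account: acquisition of foreign patents and trademarks (non-produced assets) 221.9.)

10197.7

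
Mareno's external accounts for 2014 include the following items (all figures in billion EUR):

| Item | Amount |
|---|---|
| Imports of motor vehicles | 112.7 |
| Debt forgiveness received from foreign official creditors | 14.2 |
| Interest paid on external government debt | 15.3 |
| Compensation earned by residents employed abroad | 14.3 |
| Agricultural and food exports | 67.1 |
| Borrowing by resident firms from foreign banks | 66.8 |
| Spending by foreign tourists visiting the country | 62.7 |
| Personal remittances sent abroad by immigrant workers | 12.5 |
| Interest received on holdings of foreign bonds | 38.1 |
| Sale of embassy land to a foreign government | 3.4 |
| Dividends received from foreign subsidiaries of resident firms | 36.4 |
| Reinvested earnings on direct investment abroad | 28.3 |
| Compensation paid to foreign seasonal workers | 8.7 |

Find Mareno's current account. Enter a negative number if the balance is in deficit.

Goods: -112.7 + 67.1 = -45.6
Services: 62.7
Primary income: 28.3 + 36.4 + 14.3 - 15.3 + 38.1 - 8.7 = 93.1
Secondary income: -12.5
Current account = (-45.6) + 62.7 + 93.1 + (-12.5) = 97.7
(Excluded from the current account — capital account: debt forgiveness received from foreign official creditors 14.2, sale of embassy land to a foreign government 3.4; financial account: borrowing by resident firms from foreign banks 66.8.)

97.7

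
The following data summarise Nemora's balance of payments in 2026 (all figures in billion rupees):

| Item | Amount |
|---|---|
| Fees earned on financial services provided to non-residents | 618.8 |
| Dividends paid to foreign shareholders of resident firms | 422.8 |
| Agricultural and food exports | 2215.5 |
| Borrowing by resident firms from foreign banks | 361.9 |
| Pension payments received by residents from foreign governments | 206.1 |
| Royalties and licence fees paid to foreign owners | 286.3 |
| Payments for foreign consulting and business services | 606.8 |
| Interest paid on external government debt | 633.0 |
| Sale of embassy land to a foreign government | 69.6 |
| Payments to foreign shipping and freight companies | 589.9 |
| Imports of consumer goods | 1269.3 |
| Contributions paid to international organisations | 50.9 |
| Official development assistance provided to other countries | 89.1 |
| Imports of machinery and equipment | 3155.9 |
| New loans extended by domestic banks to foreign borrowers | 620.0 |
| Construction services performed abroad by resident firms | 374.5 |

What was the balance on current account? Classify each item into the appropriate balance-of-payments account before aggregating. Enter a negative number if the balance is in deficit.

Goods: -3155.9 - 1269.3 + 2215.5 = -2209.7
Services: -589.9 + 374.5 - 606.8 + 618.8 - 286.3 = -489.7
Primary income: -633.0 - 422.8 = -1055.8
Secondary income: -50.9 + 206.1 - 89.1 = 66.1
Current account = (-2209.7) + (-489.7) + (-1055.8) + 66.1 = -3689.1
(Excluded from the current account — financial account: borrowing by resident firms from foreign banks 361.9, new loans extended by domestic banks to foreign borrowers 620.0; capital account: sale of embassy land to a foreign government 69.6.)

-3689.1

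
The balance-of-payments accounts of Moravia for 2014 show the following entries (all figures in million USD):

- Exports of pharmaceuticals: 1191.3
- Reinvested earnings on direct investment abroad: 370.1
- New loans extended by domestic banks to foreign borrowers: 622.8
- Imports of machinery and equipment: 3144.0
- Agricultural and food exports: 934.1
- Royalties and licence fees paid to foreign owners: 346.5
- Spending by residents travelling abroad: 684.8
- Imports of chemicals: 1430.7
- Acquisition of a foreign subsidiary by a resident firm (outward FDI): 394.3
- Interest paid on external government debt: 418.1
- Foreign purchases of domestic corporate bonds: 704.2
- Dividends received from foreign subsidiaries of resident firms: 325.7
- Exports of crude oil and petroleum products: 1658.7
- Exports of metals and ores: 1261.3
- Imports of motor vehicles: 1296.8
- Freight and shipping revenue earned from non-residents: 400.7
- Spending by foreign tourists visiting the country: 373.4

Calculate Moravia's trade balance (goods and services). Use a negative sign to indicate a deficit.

-1083.3

Goods: 1191.3 + 934.1 + 1261.3 - 1430.7 - 3144.0 + 1658.7 - 1296.8 = -826.1
Services: 373.4 - 684.8 + 400.7 - 346.5 = -257.2
Trade balance = -826.1 + (-257.2) = -1083.3
(Excluded from the trade balance — primary income: reinvested earnings on direct investment abroad 370.1, interest paid on external government debt 418.1, dividends received from foreign subsidiaries of resident firms 325.7; financial account: new loans extended by domestic banks to foreign borrowers 622.8, acquisition of a foreign subsidiary by a resident firm (outward FDI) 394.3, foreign purchases of domestic corporate bonds 704.2.)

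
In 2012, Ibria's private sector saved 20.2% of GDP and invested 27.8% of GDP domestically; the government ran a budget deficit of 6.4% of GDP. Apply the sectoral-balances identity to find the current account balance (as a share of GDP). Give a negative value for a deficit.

-14.0

By the sectoral-balances identity, CA = (S_private - I) + (T - G).
Private balance = 20.2 - 27.8 = -7.6
Government balance (T - G) = -6.4
CA = -7.6 + (-6.4) = -14.0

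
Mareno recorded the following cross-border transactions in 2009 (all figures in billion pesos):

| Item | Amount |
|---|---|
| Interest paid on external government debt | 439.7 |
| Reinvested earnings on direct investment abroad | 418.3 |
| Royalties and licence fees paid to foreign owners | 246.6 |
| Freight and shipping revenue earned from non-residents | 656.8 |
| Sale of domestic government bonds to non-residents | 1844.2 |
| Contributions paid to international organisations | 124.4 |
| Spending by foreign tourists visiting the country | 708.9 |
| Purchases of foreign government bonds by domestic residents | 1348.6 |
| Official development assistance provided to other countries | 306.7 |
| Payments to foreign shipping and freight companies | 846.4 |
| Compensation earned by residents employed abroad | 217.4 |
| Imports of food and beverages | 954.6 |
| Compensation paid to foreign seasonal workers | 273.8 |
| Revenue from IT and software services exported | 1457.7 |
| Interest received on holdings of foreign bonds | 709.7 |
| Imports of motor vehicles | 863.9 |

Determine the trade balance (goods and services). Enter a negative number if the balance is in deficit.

-88.1

Goods: -863.9 - 954.6 = -1818.5
Services: 1457.7 - 846.4 + 656.8 - 246.6 + 708.9 = 1730.4
Trade balance = -1818.5 + 1730.4 = -88.1
(Excluded from the trade balance — primary income: interest paid on external government debt 439.7, reinvested earnings on direct investment abroad 418.3, compensation earned by residents employed abroad 217.4, compensation paid to foreign seasonal workers 273.8, interest received on holdings of foreign bonds 709.7; financial account: sale of domestic government bonds to non-residents 1844.2, purchases of foreign government bonds by domestic residents 1348.6; secondary income: contributions paid to international organisations 124.4, official development assistance provided to other countries 306.7.)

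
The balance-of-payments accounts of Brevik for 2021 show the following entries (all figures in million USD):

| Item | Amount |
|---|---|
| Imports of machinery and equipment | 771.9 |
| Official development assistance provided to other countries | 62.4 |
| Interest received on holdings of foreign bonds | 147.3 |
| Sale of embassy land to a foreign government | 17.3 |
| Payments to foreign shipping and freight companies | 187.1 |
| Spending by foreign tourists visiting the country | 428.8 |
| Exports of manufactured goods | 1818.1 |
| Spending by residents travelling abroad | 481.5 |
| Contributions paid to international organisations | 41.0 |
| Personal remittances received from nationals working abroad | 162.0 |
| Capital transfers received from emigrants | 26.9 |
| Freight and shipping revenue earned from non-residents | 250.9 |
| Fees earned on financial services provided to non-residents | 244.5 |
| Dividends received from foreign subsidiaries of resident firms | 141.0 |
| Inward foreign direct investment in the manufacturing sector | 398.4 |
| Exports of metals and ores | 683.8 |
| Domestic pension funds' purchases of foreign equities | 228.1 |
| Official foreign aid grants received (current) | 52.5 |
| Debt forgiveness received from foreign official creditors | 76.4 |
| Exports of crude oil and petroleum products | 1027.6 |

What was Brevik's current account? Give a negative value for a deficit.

3412.6

Goods: 1027.6 - 771.9 + 683.8 + 1818.1 = 2757.6
Services: -187.1 - 481.5 + 428.8 + 244.5 + 250.9 = 255.6
Primary income: 141.0 + 147.3 = 288.3
Secondary income: 52.5 - 62.4 - 41.0 + 162.0 = 111.1
Current account = 2757.6 + 255.6 + 288.3 + 111.1 = 3412.6
(Excluded from the current account — capital account: sale of embassy land to a foreign government 17.3, capital transfers received from emigrants 26.9, debt forgiveness received from foreign official creditors 76.4; financial account: inward foreign direct investment in the manufacturing sector 398.4, domestic pension funds' purchases of foreign equities 228.1.)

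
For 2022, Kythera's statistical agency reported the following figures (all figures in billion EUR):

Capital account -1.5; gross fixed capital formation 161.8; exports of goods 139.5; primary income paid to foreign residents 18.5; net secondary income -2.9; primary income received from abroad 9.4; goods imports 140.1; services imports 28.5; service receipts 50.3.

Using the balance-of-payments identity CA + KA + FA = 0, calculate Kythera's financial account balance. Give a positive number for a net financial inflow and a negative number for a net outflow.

-7.7

Goods balance = 139.5 - 140.1 = -0.6
Services balance = 50.3 - 28.5 = 21.8
Trade balance (goods + services) = -0.6 + 21.8 = 21.2
Net primary income = 9.4 - 18.5 = -9.1
Net secondary income = -2.9
Current account = 21.2 + (-9.1) + (-2.9) = 9.2
Financial account = -(9.2 + (-1.5)) = -7.7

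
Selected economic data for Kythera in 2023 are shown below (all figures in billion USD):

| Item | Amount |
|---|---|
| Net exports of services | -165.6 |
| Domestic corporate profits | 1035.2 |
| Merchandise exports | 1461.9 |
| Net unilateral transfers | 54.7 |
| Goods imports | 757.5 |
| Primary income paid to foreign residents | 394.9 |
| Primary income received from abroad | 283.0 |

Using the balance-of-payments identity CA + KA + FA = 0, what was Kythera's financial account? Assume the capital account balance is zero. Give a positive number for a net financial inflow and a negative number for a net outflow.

-481.6

Goods balance = 1461.9 - 757.5 = 704.4
Services balance = -165.6
Trade balance (goods + services) = 704.4 + (-165.6) = 538.8
Net primary income = 283.0 - 394.9 = -111.9
Net secondary income = 54.7
Current account = 538.8 + (-111.9) + 54.7 = 481.6
Financial account = -(481.6) = -481.6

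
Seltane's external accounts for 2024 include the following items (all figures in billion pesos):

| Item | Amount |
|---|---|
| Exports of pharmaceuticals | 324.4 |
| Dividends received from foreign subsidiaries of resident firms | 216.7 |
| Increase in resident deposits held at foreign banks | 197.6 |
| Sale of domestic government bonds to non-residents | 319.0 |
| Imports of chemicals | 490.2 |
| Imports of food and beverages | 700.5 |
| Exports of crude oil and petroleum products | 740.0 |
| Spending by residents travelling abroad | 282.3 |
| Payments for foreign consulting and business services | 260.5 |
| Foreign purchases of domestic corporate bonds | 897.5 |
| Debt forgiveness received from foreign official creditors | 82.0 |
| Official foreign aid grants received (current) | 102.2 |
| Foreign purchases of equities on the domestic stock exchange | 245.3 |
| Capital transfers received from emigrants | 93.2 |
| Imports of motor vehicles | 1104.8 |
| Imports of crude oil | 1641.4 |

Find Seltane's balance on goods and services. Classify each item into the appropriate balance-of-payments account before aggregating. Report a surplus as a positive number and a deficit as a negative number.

Goods: -700.5 - 1104.8 - 490.2 + 324.4 - 1641.4 + 740.0 = -2872.5
Services: -282.3 - 260.5 = -542.8
Trade balance = -2872.5 + (-542.8) = -3415.3
(Excluded from the trade balance — primary income: dividends received from foreign subsidiaries of resident firms 216.7; financial account: increase in resident deposits held at foreign banks 197.6, sale of domestic government bonds to non-residents 319.0, foreign purchases of domestic corporate bonds 897.5, foreign purchases of equities on the domestic stock exchange 245.3; capital account: debt forgiveness received from foreign official creditors 82.0, capital transfers received from emigrants 93.2; secondary income: official foreign aid grants received (current) 102.2.)

-3415.3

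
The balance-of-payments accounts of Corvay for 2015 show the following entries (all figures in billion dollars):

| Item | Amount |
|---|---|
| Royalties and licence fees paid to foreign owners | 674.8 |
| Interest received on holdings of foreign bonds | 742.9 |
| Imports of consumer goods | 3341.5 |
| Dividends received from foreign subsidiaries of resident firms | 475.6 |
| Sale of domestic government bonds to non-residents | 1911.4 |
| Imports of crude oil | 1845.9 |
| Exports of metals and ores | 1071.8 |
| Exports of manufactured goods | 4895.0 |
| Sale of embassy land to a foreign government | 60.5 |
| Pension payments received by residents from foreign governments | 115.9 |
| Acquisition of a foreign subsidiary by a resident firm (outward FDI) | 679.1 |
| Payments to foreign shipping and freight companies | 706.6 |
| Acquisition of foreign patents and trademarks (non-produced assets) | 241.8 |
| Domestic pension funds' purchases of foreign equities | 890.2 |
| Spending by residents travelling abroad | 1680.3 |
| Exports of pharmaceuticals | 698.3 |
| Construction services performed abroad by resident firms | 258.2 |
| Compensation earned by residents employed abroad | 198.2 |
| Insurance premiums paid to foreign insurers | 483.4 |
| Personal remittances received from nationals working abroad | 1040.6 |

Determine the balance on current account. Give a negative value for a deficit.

Goods: -1845.9 + 1071.8 + 4895.0 - 3341.5 + 698.3 = 1477.7
Services: -706.6 - 483.4 - 1680.3 - 674.8 + 258.2 = -3286.9
Primary income: 475.6 + 742.9 + 198.2 = 1416.7
Secondary income: 115.9 + 1040.6 = 1156.5
Current account = 1477.7 + (-3286.9) + 1416.7 + 1156.5 = 764.0
(Excluded from the current account — financial account: sale of domestic government bonds to non-residents 1911.4, acquisition of a foreign subsidiary by a resident firm (outward FDI) 679.1, domestic pension funds' purchases of foreign equities 890.2; capital account: sale of embassy land to a foreign government 60.5, acquisition of foreign patents and trademarks (non-produced assets) 241.8.)

764.0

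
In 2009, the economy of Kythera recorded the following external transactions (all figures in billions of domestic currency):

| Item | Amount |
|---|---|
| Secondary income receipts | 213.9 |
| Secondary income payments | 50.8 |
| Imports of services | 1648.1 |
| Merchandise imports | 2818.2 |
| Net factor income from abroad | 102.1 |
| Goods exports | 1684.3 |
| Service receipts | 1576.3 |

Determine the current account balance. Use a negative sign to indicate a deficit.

-940.5

Goods balance = 1684.3 - 2818.2 = -1133.9
Services balance = 1576.3 - 1648.1 = -71.8
Trade balance (goods + services) = -1133.9 + (-71.8) = -1205.7
Net primary income = 102.1
Net secondary income = 213.9 - 50.8 = 163.1
Current account = -1205.7 + 102.1 + 163.1 = -940.5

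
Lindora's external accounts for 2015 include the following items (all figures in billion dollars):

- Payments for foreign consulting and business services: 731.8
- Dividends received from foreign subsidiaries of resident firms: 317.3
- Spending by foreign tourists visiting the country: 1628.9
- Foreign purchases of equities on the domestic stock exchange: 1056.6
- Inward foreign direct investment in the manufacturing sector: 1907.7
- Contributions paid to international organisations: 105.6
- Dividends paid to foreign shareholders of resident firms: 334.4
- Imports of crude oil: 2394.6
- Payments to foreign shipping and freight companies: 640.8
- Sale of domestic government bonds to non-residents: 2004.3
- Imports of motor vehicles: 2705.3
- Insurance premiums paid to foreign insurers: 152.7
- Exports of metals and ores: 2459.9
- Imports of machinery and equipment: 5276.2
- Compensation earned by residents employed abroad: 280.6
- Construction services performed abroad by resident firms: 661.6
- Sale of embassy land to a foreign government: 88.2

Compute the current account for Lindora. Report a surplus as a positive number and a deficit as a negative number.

Goods: -2705.3 - 5276.2 + 2459.9 - 2394.6 = -7916.2
Services: -152.7 - 640.8 + 1628.9 - 731.8 + 661.6 = 765.2
Primary income: 317.3 - 334.4 + 280.6 = 263.5
Secondary income: -105.6
Current account = (-7916.2) + 765.2 + 263.5 + (-105.6) = -6993.1
(Excluded from the current account — financial account: foreign purchases of equities on the domestic stock exchange 1056.6, inward foreign direct investment in the manufacturing sector 1907.7, sale of domestic government bonds to non-residents 2004.3; capital account: sale of embassy land to a foreign government 88.2.)

-6993.1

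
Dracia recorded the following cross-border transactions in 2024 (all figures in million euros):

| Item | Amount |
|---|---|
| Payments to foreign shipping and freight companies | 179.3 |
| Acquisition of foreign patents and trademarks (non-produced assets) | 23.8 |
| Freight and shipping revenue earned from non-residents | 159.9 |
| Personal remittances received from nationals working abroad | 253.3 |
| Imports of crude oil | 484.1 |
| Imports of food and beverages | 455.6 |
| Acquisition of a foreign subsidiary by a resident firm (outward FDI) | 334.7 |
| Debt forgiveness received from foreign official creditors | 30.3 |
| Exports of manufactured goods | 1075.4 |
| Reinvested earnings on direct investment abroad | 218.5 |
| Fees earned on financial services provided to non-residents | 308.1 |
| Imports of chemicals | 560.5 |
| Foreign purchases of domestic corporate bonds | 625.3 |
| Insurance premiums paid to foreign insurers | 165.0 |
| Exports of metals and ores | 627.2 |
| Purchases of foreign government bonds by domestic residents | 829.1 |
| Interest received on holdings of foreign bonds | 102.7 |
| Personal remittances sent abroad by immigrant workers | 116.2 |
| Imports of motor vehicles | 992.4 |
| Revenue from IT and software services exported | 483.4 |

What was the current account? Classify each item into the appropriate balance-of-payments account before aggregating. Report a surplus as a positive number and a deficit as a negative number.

Goods: 627.2 - 484.1 + 1075.4 - 560.5 - 455.6 - 992.4 = -790.0
Services: 159.9 + 483.4 - 179.3 - 165.0 + 308.1 = 607.1
Primary income: 218.5 + 102.7 = 321.2
Secondary income: -116.2 + 253.3 = 137.1
Current account = (-790.0) + 607.1 + 321.2 + 137.1 = 275.4
(Excluded from the current account — capital account: acquisition of foreign patents and trademarks (non-produced assets) 23.8, debt forgiveness received from foreign official creditors 30.3; financial account: acquisition of a foreign subsidiary by a resident firm (outward FDI) 334.7, foreign purchases of domestic corporate bonds 625.3, purchases of foreign government bonds by domestic residents 829.1.)

275.4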